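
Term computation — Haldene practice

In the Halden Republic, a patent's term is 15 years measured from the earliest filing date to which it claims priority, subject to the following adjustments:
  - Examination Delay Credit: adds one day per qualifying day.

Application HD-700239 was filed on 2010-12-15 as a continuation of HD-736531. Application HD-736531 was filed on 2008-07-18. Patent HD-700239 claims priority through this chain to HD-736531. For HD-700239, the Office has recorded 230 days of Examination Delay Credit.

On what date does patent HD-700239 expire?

2024-03-04

Earliest priority filing: 18 July 2008.
Base term: 18 July 2008 + 15 years → 18 July 2023.
Examination Delay Credit: +230 days → 4 March 2024.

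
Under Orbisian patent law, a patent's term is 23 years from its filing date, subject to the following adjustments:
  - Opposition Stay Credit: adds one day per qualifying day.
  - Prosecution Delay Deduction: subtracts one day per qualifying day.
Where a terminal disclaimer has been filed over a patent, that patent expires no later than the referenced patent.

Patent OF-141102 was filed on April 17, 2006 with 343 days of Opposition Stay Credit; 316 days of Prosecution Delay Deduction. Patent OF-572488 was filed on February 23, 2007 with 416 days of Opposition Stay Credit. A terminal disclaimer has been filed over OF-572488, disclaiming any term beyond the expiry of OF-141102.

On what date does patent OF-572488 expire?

Natural term of OF-572488:
  Base: filing + 23 years → 23 February 2030.
  Opposition Stay Credit: +416 days → 15 April 2031.
Expiry of referenced patent OF-141102:
  Base: filing + 23 years → 17 April 2029.
  Opposition Stay Credit: +343 days → 26 March 2030.
  Prosecution Delay Deduction: −316 days → 14 May 2029.
Terminal disclaimer: OF-572488 expires on the earlier of 15 April 2031 and 14 May 2029.

2029-05-14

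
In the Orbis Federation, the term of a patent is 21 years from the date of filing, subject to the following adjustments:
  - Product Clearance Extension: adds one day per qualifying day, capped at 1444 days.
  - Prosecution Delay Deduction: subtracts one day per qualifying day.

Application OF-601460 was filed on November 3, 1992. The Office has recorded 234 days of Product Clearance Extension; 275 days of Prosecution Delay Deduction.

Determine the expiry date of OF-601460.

September 23, 2013

Base term: filing date + 21 years → 3 November 2013.
Product Clearance Extension: 234 days (within the 1444-day cap) → +234 days → 25 June 2014.
Prosecution Delay Deduction: −275 days → 23 September 2013.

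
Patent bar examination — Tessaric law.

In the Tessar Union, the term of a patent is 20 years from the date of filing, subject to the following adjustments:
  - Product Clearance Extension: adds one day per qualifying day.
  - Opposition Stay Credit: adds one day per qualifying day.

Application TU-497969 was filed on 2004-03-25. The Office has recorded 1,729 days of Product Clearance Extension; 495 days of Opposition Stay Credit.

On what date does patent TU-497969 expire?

Base term: filing date + 20 years → 25 March 2024.
Product Clearance Extension: +1729 days → 18 December 2028.
Opposition Stay Credit: +495 days → 27 April 2030.

April 27, 2030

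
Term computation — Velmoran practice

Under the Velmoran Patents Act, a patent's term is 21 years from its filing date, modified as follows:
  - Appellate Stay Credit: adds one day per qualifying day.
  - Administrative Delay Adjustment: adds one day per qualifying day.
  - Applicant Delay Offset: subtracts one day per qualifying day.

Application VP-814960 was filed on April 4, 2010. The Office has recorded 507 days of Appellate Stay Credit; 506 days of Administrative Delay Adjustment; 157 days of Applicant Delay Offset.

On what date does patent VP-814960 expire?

2033-08-07

Base term: filing date + 21 years → 4 April 2031.
Appellate Stay Credit: +507 days → 23 August 2032.
Administrative Delay Adjustment: +506 days → 11 January 2034.
Applicant Delay Offset: −157 days → 7 August 2033.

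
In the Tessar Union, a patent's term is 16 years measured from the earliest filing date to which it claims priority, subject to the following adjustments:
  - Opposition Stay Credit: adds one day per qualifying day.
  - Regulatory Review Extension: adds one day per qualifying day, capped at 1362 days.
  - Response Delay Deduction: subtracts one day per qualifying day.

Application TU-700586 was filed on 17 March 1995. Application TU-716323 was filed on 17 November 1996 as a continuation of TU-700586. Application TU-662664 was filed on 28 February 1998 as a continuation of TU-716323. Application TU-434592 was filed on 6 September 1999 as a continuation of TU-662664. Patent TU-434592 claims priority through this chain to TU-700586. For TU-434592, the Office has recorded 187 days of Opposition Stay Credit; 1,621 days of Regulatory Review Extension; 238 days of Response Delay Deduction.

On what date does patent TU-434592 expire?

October 18, 2014

Earliest priority filing: 17 March 1995.
Base term: 17 March 1995 + 16 years → 17 March 2011.
Opposition Stay Credit: +187 days → 20 September 2011.
Regulatory Review Extension: 1621 days claimed exceeds the 1362-day cap, so +1362 days → 13 June 2015.
Response Delay Deduction: −238 days → 18 October 2014.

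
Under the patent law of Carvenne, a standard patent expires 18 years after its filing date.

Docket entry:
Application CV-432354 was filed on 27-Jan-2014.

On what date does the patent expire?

Filing date + 18 years → 27 January 2032.

January 27, 2032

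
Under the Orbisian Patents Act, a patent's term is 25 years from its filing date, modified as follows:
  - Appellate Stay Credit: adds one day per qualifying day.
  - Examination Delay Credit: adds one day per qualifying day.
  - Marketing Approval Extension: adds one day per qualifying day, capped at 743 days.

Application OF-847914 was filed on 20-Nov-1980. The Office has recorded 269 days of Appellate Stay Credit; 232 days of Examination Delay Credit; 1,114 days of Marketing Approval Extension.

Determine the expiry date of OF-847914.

April 17, 2009

Base term: filing date + 25 years → 20 November 2005.
Appellate Stay Credit: +269 days → 16 August 2006.
Examination Delay Credit: +232 days → 5 April 2007.
Marketing Approval Extension: 1114 days claimed exceeds the 743-day cap, so +743 days → 17 April 2009.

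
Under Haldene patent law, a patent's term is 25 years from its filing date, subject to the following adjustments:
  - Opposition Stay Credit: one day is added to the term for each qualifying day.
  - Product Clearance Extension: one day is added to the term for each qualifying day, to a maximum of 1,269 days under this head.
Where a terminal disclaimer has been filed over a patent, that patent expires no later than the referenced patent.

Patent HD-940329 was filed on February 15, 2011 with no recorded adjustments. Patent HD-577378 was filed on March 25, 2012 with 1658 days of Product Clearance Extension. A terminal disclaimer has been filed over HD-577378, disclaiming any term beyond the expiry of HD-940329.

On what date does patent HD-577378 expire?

2036-02-15

Natural term of HD-577378:
  Base: filing + 25 years → 25 March 2037.
  Product Clearance Extension: 1658 days claimed exceeds the 1269-day cap, so +1269 days → 14 September 2040.
Expiry of referenced patent HD-940329:
  Base: filing + 25 years → 15 February 2036.
Terminal disclaimer: HD-577378 expires on the earlier of 14 September 2040 and 15 February 2036.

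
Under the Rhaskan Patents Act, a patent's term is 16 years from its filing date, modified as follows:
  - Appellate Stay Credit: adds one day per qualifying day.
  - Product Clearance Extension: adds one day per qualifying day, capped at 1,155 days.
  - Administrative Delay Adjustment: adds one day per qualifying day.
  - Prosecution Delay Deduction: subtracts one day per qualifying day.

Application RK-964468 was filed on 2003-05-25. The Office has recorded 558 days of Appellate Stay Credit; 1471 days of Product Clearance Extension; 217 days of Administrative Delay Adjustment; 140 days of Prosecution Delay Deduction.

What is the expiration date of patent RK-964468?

Base term: filing date + 16 years → 25 May 2019.
Appellate Stay Credit: +558 days → 3 December 2020.
Product Clearance Extension: 1471 days claimed exceeds the 1155-day cap, so +1155 days → 1 February 2024.
Administrative Delay Adjustment: +217 days → 5 September 2024.
Prosecution Delay Deduction: −140 days → 18 April 2024.

April 18, 2024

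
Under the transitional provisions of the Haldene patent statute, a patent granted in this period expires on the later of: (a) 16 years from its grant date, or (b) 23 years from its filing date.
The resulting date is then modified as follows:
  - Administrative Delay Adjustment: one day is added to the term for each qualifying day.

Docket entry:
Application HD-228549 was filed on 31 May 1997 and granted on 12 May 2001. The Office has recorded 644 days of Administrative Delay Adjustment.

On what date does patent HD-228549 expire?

March 6, 2022

(a) grant + 16 years → 12 May 2017.
(b) filing + 23 years → 31 May 2020.
Later of the two: 31 May 2020.
Administrative Delay Adjustment: +644 days → 6 March 2022.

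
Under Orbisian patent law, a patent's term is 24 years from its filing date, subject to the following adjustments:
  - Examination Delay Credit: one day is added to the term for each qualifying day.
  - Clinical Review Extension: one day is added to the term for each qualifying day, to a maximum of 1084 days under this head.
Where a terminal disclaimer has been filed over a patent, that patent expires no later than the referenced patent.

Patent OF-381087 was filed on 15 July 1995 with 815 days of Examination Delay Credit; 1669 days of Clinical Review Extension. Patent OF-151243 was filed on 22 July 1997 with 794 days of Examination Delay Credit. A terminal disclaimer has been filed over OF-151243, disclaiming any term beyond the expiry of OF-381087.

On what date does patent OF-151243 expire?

2023-09-24

Natural term of OF-151243:
  Base: filing + 24 years → 22 July 2021.
  Examination Delay Credit: +794 days → 24 September 2023.
Expiry of referenced patent OF-381087:
  Base: filing + 24 years → 15 July 2019.
  Examination Delay Credit: +815 days → 7 October 2021.
  Clinical Review Extension: 1669 days claimed exceeds the 1084-day cap, so +1084 days → 25 September 2024.
Terminal disclaimer: OF-151243 expires on the earlier of 24 September 2023 and 25 September 2024.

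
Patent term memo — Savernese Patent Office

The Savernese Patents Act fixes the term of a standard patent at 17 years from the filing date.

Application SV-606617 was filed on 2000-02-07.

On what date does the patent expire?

Filing date + 17 years → 7 February 2017.

2017-02-07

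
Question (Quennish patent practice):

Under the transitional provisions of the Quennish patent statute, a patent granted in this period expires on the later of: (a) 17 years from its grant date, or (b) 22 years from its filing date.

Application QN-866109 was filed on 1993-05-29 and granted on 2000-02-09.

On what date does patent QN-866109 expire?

(a) grant + 17 years → 9 February 2017.
(b) filing + 22 years → 29 May 2015.
Later of the two: 9 February 2017.

2017-02-09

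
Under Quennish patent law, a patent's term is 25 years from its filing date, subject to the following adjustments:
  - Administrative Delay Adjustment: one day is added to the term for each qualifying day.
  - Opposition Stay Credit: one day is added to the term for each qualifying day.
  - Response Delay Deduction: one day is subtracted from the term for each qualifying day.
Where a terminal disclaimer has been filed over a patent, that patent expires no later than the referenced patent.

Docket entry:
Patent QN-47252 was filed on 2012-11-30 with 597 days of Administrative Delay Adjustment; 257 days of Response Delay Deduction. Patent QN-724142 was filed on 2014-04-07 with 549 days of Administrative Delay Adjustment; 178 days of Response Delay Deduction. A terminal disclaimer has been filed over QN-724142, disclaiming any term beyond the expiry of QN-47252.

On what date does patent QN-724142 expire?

Natural term of QN-724142:
  Base: filing + 25 years → 7 April 2039.
  Administrative Delay Adjustment: +549 days → 7 October 2040.
  Response Delay Deduction: −178 days → 12 April 2040.
Expiry of referenced patent QN-47252:
  Base: filing + 25 years → 30 November 2037.
  Administrative Delay Adjustment: +597 days → 20 July 2039.
  Response Delay Deduction: −257 days → 5 November 2038.
Terminal disclaimer: QN-724142 expires on the earlier of 12 April 2040 and 5 November 2038.

November 5, 2038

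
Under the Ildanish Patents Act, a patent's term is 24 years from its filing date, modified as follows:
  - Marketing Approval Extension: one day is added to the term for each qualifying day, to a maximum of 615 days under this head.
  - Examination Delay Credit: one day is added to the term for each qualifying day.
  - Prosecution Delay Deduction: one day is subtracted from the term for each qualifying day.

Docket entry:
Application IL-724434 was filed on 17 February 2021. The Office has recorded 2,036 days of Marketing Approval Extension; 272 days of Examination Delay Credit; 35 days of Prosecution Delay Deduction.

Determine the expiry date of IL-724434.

June 19, 2047

Base term: filing date + 24 years → 17 February 2045.
Marketing Approval Extension: 2036 days claimed exceeds the 615-day cap, so +615 days → 25 October 2046.
Examination Delay Credit: +272 days → 24 July 2047.
Prosecution Delay Deduction: −35 days → 19 June 2047.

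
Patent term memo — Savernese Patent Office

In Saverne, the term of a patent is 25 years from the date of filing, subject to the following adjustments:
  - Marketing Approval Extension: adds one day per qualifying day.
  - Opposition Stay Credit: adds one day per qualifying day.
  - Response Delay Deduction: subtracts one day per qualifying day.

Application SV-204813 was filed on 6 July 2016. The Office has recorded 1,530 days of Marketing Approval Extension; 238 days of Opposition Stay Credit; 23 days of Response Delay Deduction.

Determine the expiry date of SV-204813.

Base term: filing date + 25 years → 6 July 2041.
Marketing Approval Extension: +1530 days → 13 September 2045.
Opposition Stay Credit: +238 days → 9 May 2046.
Response Delay Deduction: −23 days → 16 April 2046.

2046-04-16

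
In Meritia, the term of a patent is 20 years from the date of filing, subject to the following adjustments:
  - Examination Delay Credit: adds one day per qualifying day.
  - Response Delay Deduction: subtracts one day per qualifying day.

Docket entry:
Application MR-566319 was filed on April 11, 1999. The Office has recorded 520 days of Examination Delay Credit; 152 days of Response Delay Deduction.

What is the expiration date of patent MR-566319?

Base term: filing date + 20 years → 11 April 2019.
Examination Delay Credit: +520 days → 12 September 2020.
Response Delay Deduction: −152 days → 13 April 2020.

2020-04-13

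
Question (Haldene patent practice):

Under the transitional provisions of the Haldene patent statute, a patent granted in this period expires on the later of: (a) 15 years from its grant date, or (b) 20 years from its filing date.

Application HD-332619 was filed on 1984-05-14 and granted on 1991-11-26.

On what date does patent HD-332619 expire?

(a) grant + 15 years → 26 November 2006.
(b) filing + 20 years → 14 May 2004.
Later of the two: 26 November 2006.

November 26, 2006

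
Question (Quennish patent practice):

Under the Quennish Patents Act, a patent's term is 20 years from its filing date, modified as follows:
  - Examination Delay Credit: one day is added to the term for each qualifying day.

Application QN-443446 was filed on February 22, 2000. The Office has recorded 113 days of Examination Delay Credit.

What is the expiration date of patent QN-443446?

2020-06-14

Base term: filing date + 20 years → 22 February 2020.
Examination Delay Credit: +113 days → 14 June 2020.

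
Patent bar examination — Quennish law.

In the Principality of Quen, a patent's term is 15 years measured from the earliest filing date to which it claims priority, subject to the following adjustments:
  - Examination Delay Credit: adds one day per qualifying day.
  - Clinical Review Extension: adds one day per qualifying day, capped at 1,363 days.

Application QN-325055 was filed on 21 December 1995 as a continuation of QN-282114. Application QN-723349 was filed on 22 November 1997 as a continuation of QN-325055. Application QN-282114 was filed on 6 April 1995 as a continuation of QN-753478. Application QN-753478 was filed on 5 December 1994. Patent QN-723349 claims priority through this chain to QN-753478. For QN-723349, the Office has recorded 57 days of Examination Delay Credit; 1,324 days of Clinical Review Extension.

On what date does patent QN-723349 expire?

Earliest priority filing: 5 December 1994.
Base term: 5 December 1994 + 15 years → 5 December 2009.
Examination Delay Credit: +57 days → 31 January 2010.
Clinical Review Extension: 1324 days (within the 1363-day cap) → +1324 days → 16 September 2013.

2013-09-16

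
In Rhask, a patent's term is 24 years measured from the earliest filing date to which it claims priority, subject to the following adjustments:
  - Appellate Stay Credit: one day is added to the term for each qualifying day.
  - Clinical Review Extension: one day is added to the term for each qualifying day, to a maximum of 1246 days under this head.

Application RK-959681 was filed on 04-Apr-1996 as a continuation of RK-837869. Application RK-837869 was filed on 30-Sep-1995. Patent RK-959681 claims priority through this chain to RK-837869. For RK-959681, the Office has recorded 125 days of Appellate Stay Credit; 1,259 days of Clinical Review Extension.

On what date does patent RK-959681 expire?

2023-07-02

Earliest priority filing: 30 September 1995.
Base term: 30 September 1995 + 24 years → 30 September 2019.
Appellate Stay Credit: +125 days → 2 February 2020.
Clinical Review Extension: 1259 days claimed exceeds the 1246-day cap, so +1246 days → 2 July 2023.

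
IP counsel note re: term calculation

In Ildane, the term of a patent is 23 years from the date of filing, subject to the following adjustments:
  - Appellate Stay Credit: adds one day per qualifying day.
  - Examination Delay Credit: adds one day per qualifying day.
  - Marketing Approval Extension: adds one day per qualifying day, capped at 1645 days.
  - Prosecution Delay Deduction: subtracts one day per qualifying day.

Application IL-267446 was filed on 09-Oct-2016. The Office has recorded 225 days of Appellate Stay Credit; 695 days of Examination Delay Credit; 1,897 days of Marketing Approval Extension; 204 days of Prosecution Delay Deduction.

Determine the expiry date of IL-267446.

Base term: filing date + 23 years → 9 October 2039.
Appellate Stay Credit: +225 days → 21 May 2040.
Examination Delay Credit: +695 days → 16 April 2042.
Marketing Approval Extension: 1897 days claimed exceeds the 1645-day cap, so +1645 days → 17 October 2046.
Prosecution Delay Deduction: −204 days → 27 March 2046.

March 27, 2046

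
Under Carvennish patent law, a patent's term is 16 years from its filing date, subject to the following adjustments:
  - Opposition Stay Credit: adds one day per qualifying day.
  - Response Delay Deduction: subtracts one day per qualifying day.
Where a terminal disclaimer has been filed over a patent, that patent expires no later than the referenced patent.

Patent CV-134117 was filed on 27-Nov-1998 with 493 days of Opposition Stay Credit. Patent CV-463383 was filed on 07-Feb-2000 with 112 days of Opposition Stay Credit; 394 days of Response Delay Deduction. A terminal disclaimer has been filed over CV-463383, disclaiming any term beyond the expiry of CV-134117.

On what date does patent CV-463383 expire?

2015-05-01

Natural term of CV-463383:
  Base: filing + 16 years → 7 February 2016.
  Opposition Stay Credit: +112 days → 29 May 2016.
  Response Delay Deduction: −394 days → 1 May 2015.
Expiry of referenced patent CV-134117:
  Base: filing + 16 years → 27 November 2014.
  Opposition Stay Credit: +493 days → 3 April 2016.
Terminal disclaimer: CV-463383 expires on the earlier of 1 May 2015 and 3 April 2016.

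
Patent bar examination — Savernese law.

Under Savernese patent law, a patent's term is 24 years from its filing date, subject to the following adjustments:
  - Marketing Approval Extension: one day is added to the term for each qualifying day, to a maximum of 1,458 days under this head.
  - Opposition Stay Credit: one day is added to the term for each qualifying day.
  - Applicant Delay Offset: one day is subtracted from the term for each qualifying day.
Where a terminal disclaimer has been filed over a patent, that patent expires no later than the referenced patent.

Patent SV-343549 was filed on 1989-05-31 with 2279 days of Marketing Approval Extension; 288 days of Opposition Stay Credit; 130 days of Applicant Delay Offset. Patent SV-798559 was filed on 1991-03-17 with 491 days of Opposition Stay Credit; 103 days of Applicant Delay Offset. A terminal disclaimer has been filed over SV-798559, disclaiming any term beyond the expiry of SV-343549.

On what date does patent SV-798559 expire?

2016-04-08

Natural term of SV-798559:
  Base: filing + 24 years → 17 March 2015.
  Opposition Stay Credit: +491 days → 20 July 2016.
  Applicant Delay Offset: −103 days → 8 April 2016.
Expiry of referenced patent SV-343549:
  Base: filing + 24 years → 31 May 2013.
  Marketing Approval Extension: 2279 days claimed exceeds the 1458-day cap, so +1458 days → 28 May 2017.
  Opposition Stay Credit: +288 days → 12 March 2018.
  Applicant Delay Offset: −130 days → 2 November 2017.
Terminal disclaimer: SV-798559 expires on the earlier of 8 April 2016 and 2 November 2017.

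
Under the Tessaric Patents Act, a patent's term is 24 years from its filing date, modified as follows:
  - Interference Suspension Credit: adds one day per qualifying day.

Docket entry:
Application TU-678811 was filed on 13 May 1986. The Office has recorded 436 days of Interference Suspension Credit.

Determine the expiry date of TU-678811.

July 23, 2011

Base term: filing date + 24 years → 13 May 2010.
Interference Suspension Credit: +436 days → 23 July 2011.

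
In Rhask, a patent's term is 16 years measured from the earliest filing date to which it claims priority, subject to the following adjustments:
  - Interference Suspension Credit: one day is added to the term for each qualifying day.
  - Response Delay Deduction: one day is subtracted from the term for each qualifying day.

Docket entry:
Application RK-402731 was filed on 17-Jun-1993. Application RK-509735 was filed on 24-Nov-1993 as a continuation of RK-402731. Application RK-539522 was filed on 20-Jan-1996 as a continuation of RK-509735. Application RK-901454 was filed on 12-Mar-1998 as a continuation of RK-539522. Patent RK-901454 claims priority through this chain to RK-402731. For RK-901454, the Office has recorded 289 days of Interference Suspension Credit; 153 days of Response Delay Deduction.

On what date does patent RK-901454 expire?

Earliest priority filing: 17 June 1993.
Base term: 17 June 1993 + 16 years → 17 June 2009.
Interference Suspension Credit: +289 days → 2 April 2010.
Response Delay Deduction: −153 days → 31 October 2009.

October 31, 2009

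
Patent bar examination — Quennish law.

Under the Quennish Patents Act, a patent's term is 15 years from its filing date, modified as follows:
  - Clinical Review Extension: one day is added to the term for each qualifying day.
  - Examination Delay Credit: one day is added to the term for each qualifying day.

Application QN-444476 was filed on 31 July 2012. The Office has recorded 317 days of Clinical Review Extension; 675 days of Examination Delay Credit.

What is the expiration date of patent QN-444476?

Base term: filing date + 15 years → 31 July 2027.
Clinical Review Extension: +317 days → 12 June 2028.
Examination Delay Credit: +675 days → 18 April 2030.

2030-04-18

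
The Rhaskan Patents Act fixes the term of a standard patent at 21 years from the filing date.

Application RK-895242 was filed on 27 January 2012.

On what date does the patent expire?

2033-01-27

Filing date + 21 years → 27 January 2033.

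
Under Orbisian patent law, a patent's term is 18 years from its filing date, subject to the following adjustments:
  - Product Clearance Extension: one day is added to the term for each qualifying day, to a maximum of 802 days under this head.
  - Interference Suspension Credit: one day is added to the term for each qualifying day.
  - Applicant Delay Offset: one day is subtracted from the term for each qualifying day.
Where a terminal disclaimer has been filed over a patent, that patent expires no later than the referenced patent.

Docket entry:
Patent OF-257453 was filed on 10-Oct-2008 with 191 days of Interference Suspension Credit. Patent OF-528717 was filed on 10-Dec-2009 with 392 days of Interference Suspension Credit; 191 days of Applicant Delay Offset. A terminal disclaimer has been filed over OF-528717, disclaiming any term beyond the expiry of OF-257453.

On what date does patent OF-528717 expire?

2027-04-19

Natural term of OF-528717:
  Base: filing + 18 years → 10 December 2027.
  Interference Suspension Credit: +392 days → 5 January 2029.
  Applicant Delay Offset: −191 days → 28 June 2028.
Expiry of referenced patent OF-257453:
  Base: filing + 18 years → 10 October 2026.
  Interference Suspension Credit: +191 days → 19 April 2027.
Terminal disclaimer: OF-528717 expires on the earlier of 28 June 2028 and 19 April 2027.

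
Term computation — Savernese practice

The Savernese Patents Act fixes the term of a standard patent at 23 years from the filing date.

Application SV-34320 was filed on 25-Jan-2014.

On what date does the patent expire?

Filing date + 23 years → 25 January 2037.

January 25, 2037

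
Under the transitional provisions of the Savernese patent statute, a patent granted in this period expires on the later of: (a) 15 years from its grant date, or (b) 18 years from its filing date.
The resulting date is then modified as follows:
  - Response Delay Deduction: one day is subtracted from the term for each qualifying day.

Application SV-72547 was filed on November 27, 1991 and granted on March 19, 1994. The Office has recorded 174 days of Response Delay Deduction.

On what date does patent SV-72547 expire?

2009-06-06

(a) grant + 15 years → 19 March 2009.
(b) filing + 18 years → 27 November 2009.
Later of the two: 27 November 2009.
Response Delay Deduction: −174 days → 6 June 2009.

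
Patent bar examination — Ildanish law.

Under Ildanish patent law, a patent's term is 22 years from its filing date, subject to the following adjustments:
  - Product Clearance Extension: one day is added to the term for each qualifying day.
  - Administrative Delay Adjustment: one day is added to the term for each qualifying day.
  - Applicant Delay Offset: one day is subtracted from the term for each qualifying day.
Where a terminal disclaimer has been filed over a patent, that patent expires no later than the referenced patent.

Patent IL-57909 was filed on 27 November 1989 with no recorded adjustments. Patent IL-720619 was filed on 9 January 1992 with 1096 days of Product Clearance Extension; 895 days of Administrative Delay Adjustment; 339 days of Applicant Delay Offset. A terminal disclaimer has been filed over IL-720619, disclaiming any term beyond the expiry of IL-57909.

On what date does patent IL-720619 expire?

Natural term of IL-720619:
  Base: filing + 22 years → 9 January 2014.
  Product Clearance Extension: +1096 days → 9 January 2017.
  Administrative Delay Adjustment: +895 days → 23 June 2019.
  Applicant Delay Offset: −339 days → 19 July 2018.
Expiry of referenced patent IL-57909:
  Base: filing + 22 years → 27 November 2011.
Terminal disclaimer: IL-720619 expires on the earlier of 19 July 2018 and 27 November 2011.

2011-11-27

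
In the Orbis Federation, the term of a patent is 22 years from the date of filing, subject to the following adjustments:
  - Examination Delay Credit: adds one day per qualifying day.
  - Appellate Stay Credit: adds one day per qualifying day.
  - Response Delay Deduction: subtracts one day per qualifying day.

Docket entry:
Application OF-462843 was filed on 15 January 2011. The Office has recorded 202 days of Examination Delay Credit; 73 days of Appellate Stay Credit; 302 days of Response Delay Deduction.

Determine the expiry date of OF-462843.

Base term: filing date + 22 years → 15 January 2033.
Examination Delay Credit: +202 days → 5 August 2033.
Appellate Stay Credit: +73 days → 17 October 2033.
Response Delay Deduction: −302 days → 19 December 2032.

2032-12-19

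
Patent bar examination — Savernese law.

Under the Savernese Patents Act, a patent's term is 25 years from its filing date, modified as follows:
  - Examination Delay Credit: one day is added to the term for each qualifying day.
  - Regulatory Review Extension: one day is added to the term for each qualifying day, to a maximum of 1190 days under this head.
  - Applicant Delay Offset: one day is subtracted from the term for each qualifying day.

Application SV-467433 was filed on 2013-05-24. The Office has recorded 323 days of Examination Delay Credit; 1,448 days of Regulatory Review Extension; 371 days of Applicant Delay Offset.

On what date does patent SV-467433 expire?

Base term: filing date + 25 years → 24 May 2038.
Examination Delay Credit: +323 days → 12 April 2039.
Regulatory Review Extension: 1448 days claimed exceeds the 1190-day cap, so +1190 days → 15 July 2042.
Applicant Delay Offset: −371 days → 9 July 2041.

2041-07-09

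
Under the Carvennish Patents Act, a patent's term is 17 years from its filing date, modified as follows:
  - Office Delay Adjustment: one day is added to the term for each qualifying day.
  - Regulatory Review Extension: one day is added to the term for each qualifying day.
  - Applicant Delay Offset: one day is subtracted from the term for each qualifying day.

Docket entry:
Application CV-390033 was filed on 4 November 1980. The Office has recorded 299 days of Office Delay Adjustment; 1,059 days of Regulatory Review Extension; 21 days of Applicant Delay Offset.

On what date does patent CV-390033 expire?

2001-07-03

Base term: filing date + 17 years → 4 November 1997.
Office Delay Adjustment: +299 days → 30 August 1998.
Regulatory Review Extension: +1059 days → 24 July 2001.
Applicant Delay Offset: −21 days → 3 July 2001.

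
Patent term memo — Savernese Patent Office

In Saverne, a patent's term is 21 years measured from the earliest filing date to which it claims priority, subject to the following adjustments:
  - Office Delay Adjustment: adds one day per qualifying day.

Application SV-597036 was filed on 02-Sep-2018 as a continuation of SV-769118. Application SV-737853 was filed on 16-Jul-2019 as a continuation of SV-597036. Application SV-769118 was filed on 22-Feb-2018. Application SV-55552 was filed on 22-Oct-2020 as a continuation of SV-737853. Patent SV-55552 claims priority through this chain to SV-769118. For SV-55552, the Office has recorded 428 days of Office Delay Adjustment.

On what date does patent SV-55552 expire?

2040-04-25

Earliest priority filing: 22 February 2018.
Base term: 22 February 2018 + 21 years → 22 February 2039.
Office Delay Adjustment: +428 days → 25 April 2040.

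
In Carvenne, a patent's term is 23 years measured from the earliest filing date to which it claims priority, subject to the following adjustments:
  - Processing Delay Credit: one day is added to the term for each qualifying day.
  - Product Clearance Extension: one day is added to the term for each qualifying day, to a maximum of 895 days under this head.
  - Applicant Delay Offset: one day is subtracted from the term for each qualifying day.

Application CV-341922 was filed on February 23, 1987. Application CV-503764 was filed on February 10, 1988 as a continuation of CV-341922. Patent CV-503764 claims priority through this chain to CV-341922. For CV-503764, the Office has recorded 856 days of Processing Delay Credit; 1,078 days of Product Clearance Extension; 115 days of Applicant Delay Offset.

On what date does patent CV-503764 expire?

Earliest priority filing: 23 February 1987.
Base term: 23 February 1987 + 23 years → 23 February 2010.
Processing Delay Credit: +856 days → 28 June 2012.
Product Clearance Extension: 1078 days claimed exceeds the 895-day cap, so +895 days → 10 December 2014.
Applicant Delay Offset: −115 days → 17 August 2014.

August 17, 2014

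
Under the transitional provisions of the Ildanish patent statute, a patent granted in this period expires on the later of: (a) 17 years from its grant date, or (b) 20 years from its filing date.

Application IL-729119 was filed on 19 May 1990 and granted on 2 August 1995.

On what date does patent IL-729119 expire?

2012-08-02

(a) grant + 17 years → 2 August 2012.
(b) filing + 20 years → 19 May 2010.
Later of the two: 2 August 2012.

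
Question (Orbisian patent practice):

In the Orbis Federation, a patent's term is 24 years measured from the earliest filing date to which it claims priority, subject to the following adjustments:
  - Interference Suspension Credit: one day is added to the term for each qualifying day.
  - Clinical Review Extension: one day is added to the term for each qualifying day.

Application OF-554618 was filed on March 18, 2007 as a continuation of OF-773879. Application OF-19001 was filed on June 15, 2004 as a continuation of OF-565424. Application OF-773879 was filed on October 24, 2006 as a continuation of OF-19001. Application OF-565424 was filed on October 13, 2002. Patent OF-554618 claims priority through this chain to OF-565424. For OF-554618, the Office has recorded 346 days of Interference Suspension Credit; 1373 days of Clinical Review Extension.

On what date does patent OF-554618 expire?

2031-06-28

Earliest priority filing: 13 October 2002.
Base term: 13 October 2002 + 24 years → 13 October 2026.
Interference Suspension Credit: +346 days → 24 September 2027.
Clinical Review Extension: +1373 days → 28 June 2031.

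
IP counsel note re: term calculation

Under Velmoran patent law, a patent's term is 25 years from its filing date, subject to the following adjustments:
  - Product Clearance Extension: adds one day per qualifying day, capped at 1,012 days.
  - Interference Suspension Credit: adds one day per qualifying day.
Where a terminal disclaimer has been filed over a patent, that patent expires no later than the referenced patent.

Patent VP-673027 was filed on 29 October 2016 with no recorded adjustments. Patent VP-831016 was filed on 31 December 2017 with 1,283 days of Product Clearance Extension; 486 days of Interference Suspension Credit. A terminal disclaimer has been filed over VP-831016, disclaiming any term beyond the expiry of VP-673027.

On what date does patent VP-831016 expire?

2041-10-29

Natural term of VP-831016:
  Base: filing + 25 years → 31 December 2042.
  Product Clearance Extension: 1283 days claimed exceeds the 1012-day cap, so +1012 days → 8 October 2045.
  Interference Suspension Credit: +486 days → 6 February 2047.
Expiry of referenced patent VP-673027:
  Base: filing + 25 years → 29 October 2041.
Terminal disclaimer: VP-831016 expires on the earlier of 6 February 2047 and 29 October 2041.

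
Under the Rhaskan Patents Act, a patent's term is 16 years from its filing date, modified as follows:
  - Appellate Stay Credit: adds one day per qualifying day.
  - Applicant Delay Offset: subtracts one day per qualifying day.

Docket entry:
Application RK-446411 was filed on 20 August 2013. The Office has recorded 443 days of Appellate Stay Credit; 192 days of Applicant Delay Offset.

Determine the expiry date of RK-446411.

Base term: filing date + 16 years → 20 August 2029.
Appellate Stay Credit: +443 days → 6 November 2030.
Applicant Delay Offset: −192 days → 28 April 2030.

April 28, 2030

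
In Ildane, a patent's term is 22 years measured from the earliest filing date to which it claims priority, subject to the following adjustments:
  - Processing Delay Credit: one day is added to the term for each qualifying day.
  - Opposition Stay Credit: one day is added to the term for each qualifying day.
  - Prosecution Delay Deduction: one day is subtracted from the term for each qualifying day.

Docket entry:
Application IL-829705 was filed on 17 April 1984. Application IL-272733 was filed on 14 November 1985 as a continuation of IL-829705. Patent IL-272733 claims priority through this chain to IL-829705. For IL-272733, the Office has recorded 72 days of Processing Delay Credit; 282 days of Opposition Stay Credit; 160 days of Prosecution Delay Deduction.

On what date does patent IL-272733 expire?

Earliest priority filing: 17 April 1984.
Base term: 17 April 1984 + 22 years → 17 April 2006.
Processing Delay Credit: +72 days → 28 June 2006.
Opposition Stay Credit: +282 days → 6 April 2007.
Prosecution Delay Deduction: −160 days → 28 October 2006.

2006-10-28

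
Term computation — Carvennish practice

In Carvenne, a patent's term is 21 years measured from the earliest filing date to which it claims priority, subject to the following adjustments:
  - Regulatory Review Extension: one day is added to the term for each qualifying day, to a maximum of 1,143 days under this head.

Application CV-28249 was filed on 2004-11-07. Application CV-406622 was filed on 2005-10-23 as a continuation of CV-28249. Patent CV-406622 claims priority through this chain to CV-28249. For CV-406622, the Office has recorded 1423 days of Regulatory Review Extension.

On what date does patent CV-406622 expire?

December 24, 2028

Earliest priority filing: 7 November 2004.
Base term: 7 November 2004 + 21 years → 7 November 2025.
Regulatory Review Extension: 1423 days claimed exceeds the 1143-day cap, so +1143 days → 24 December 2028.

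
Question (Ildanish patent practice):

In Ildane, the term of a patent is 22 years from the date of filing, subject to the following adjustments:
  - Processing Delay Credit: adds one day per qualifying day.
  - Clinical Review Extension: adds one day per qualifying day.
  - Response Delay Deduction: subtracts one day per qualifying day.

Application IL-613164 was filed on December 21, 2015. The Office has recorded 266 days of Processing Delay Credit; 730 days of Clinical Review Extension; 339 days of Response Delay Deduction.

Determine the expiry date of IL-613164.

2039-10-09

Base term: filing date + 22 years → 21 December 2037.
Processing Delay Credit: +266 days → 13 September 2038.
Clinical Review Extension: +730 days → 12 September 2040.
Response Delay Deduction: −339 days → 9 October 2039.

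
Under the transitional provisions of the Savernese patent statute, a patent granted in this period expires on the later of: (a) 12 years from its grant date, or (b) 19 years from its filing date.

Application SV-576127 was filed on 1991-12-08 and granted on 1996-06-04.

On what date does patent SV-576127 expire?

(a) grant + 12 years → 4 June 2008.
(b) filing + 19 years → 8 December 2010.
Later of the two: 8 December 2010.

2010-12-08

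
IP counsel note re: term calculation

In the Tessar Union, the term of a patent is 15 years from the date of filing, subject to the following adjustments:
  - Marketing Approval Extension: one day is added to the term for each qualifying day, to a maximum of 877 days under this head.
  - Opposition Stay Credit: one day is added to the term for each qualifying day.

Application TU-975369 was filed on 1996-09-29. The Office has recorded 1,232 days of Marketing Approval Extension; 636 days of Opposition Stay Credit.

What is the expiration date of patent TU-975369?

November 20, 2015

Base term: filing date + 15 years → 29 September 2011.
Marketing Approval Extension: 1232 days claimed exceeds the 877-day cap, so +877 days → 22 February 2014.
Opposition Stay Credit: +636 days → 20 November 2015.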